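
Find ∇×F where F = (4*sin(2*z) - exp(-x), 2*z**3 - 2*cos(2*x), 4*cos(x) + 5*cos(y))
(-6*z**2 - 5*sin(y), 4*sin(x) + 8*cos(2*z), 4*sin(2*x))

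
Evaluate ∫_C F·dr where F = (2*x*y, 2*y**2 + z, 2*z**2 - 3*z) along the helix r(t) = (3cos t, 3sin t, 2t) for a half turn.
-6*pi**2 - 12 + 16*pi**3/3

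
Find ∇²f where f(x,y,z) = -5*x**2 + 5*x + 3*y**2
-4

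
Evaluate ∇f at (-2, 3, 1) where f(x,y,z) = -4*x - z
(-4, 0, -1)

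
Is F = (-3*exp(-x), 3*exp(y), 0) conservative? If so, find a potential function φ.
Yes, F is conservative. φ = 3*exp(y) + 3*exp(-x)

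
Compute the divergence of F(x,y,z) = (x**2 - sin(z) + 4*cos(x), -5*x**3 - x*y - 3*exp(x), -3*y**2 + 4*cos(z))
x - 4*sin(x) - 4*sin(z)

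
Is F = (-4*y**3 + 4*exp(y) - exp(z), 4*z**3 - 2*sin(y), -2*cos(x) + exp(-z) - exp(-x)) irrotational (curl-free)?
No, ∇×F = (-12*z**2, -exp(z) - 2*sin(x) - exp(-x), 12*y**2 - 4*exp(y))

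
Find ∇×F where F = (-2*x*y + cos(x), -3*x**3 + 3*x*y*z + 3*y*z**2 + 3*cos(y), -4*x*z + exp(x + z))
(3*y*(-x - 2*z), 4*z - exp(x + z), -9*x**2 + 2*x + 3*y*z)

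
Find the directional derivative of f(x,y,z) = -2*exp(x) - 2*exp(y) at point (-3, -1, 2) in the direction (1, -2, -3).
sqrt(14)*(-1 + 2*exp(2))*exp(-3)/7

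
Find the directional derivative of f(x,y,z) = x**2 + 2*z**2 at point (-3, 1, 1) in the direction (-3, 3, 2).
13*sqrt(22)/11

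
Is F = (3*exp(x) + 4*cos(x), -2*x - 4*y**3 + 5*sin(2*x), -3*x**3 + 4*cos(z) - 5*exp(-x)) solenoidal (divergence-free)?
No, ∇·F = -12*y**2 + 3*exp(x) - 4*sin(x) - 4*sin(z)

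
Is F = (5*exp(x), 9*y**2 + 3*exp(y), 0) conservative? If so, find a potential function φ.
Yes, F is conservative. φ = 3*y**3 + 5*exp(x) + 3*exp(y)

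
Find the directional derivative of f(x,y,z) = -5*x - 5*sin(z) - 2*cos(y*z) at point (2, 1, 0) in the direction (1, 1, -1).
0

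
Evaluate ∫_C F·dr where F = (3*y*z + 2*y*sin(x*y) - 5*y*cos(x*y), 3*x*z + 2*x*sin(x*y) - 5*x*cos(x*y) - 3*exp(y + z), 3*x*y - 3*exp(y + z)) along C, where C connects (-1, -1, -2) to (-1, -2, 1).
-5*sin(2) - 3*exp(-1) + 3*exp(-3) - 2*cos(2) + 2*cos(1) + 5*sin(1) + 12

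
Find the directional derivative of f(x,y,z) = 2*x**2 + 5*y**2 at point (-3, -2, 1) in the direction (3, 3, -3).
-32*sqrt(3)/3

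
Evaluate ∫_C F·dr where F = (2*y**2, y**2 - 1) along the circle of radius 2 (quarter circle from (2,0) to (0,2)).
-10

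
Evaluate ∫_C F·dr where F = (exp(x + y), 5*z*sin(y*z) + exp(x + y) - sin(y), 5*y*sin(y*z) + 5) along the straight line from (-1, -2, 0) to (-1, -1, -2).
-5 - exp(-3) + exp(-2) + cos(1) - 6*cos(2)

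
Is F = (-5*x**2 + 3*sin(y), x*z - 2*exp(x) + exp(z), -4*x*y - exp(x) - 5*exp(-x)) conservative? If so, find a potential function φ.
No, ∇×F = (-5*x - exp(z), 4*y + exp(x) - 5*exp(-x), z - 2*exp(x) - 3*cos(y)) ≠ 0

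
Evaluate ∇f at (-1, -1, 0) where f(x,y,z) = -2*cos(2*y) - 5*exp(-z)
(0, -4*sin(2), 5)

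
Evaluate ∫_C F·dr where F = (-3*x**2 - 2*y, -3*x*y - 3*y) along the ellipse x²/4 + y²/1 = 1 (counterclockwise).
4*pi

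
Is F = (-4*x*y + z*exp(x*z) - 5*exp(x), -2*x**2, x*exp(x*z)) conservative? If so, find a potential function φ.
Yes, F is conservative. φ = -2*x**2*y - 5*exp(x) + exp(x*z)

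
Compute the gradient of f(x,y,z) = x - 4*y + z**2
(1, -4, 2*z)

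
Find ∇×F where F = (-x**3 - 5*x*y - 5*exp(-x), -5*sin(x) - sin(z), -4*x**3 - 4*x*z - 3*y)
(cos(z) - 3, 12*x**2 + 4*z, 5*x - 5*cos(x))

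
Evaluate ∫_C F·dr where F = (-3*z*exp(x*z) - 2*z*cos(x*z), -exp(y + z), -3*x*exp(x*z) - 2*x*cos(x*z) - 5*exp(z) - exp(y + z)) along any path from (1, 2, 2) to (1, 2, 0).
-8 + 2*sin(2) + 7*exp(2) + exp(4)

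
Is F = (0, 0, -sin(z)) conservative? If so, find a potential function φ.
Yes, F is conservative. φ = cos(z)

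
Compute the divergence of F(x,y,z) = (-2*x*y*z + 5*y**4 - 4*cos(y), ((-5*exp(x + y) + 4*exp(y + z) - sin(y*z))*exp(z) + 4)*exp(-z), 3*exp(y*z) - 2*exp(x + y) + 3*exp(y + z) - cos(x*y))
-2*y*z + 3*y*exp(y*z) - z*cos(y*z) - 5*exp(x + y) + 7*exp(y + z)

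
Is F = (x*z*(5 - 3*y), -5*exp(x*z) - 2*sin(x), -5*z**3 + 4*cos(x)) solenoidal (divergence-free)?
No, ∇·F = z*(-3*y - 15*z + 5)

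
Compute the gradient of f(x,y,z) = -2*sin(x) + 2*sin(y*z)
(-2*cos(x), 2*z*cos(y*z), 2*y*cos(y*z))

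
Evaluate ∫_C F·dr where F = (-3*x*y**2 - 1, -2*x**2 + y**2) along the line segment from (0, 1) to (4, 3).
-458/3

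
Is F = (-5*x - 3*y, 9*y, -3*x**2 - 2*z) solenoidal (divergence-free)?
No, ∇·F = 2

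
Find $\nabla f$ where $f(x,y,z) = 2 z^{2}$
(0, 0, 4*z)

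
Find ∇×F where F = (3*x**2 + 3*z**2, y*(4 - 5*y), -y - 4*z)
(-1, 6*z, 0)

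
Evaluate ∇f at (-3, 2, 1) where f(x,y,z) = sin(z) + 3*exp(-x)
(-3*exp(3), 0, cos(1))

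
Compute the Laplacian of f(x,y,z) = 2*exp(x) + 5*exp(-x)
2*exp(x) + 5*exp(-x)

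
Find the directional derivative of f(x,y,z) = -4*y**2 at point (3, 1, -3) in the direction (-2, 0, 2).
0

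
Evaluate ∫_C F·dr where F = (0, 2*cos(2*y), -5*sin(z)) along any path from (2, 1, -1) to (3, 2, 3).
5*cos(3) - 5*cos(1) - sin(2) + sin(4)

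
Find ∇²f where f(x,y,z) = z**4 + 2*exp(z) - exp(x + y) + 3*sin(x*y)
-3*x**2*sin(x*y) - 3*y**2*sin(x*y) + 12*z**2 + 2*exp(z) - 2*exp(x + y)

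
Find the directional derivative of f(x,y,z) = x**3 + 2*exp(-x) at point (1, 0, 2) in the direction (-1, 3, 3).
sqrt(19)*(2 - 3*E)*exp(-1)/19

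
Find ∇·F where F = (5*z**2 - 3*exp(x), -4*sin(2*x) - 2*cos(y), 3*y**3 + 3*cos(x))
-3*exp(x) + 2*sin(y)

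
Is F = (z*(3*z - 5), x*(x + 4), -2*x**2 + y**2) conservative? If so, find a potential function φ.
No, ∇×F = (2*y, 4*x + 6*z - 5, 2*x + 4) ≠ 0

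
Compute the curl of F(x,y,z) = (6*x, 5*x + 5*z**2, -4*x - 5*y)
(-10*z - 5, 4, 5)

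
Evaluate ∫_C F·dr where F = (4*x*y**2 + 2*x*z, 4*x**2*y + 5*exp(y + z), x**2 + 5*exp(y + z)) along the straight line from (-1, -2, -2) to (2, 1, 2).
-5*exp(-4) + 10 + 5*exp(3)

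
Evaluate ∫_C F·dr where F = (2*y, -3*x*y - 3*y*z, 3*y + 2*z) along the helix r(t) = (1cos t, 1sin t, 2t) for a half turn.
pi/2 + 10 + 4*pi**2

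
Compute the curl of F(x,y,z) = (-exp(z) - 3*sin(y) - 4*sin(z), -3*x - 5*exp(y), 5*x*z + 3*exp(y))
(3*exp(y), -5*z - exp(z) - 4*cos(z), 3*cos(y) - 3)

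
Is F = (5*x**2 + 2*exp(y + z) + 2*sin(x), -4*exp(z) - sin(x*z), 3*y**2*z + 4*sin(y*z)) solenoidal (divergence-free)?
No, ∇·F = 10*x + 3*y**2 + 4*y*cos(y*z) + 2*cos(x)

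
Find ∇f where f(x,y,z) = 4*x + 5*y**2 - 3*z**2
(4, 10*y, -6*z)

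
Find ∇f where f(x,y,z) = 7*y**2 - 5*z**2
(0, 14*y, -10*z)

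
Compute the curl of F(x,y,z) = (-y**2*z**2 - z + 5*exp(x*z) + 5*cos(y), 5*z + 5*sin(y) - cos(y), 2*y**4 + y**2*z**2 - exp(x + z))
(8*y**3 + 2*y*z**2 - 5, 5*x*exp(x*z) - 2*y**2*z + exp(x + z) - 1, 2*y*z**2 + 5*sin(y))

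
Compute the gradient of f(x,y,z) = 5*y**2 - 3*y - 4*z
(0, 10*y - 3, -4)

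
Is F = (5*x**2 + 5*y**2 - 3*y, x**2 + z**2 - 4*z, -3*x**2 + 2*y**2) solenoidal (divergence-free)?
No, ∇·F = 10*x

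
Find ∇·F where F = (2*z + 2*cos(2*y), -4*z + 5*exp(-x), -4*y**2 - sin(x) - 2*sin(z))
-2*cos(z)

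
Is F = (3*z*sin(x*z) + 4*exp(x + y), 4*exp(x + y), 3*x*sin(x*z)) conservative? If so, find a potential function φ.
Yes, F is conservative. φ = 4*exp(x + y) - 3*cos(x*z)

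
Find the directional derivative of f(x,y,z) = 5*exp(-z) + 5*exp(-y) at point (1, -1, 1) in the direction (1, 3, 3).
-30*sqrt(19)*cosh(1)/19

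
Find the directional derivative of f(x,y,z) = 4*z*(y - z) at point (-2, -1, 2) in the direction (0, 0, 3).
-20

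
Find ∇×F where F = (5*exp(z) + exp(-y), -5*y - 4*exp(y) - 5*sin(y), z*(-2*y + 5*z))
(-2*z, 5*exp(z), exp(-y))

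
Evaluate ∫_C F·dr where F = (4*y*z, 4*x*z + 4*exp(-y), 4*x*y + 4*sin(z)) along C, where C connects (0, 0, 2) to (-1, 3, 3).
-32 + 4*cos(2) - 4*exp(-3) - 4*cos(3)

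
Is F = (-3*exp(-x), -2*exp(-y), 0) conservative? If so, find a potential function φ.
Yes, F is conservative. φ = 2*exp(-y) + 3*exp(-x)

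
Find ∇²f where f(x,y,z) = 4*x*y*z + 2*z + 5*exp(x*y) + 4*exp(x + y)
5*x**2*exp(x*y) + 5*y**2*exp(x*y) + 8*exp(x + y)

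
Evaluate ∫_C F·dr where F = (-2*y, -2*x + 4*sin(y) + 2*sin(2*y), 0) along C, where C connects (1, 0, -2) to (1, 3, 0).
-1 - cos(6) - 4*cos(3)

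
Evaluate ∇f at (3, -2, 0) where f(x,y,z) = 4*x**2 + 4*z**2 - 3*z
(24, 0, -3)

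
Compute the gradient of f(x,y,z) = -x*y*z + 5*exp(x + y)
(-y*z + 5*exp(x + y), -x*z + 5*exp(x + y), -x*y)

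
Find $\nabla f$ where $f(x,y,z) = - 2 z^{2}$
(0, 0, -4*z)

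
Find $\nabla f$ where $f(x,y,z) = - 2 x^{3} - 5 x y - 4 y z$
(-6*x**2 - 5*y, -5*x - 4*z, -4*y)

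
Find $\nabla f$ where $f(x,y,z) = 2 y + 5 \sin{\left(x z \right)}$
(5*z*cos(x*z), 2, 5*x*cos(x*z))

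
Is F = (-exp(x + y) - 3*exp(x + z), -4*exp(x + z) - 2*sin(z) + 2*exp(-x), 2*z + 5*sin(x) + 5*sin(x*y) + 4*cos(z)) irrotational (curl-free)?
No, ∇×F = (5*x*cos(x*y) + 4*exp(x + z) + 2*cos(z), -5*y*cos(x*y) - 3*exp(x + z) - 5*cos(x), ((exp(x + y) - 4*exp(x + z))*exp(x) - 2)*exp(-x))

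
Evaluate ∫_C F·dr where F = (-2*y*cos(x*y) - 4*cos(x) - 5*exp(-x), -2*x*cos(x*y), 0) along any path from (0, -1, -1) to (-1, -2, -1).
-5 - 2*sin(2) + 4*sin(1) + 5*E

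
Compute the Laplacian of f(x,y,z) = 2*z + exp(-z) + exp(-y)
exp(-z) + exp(-y)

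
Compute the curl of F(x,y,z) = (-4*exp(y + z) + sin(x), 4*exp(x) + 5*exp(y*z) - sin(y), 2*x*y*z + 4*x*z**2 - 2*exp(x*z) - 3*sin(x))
(2*x*z - 5*y*exp(y*z), -2*y*z - 4*z**2 + 2*z*exp(x*z) - 4*exp(y + z) + 3*cos(x), 4*exp(x) + 4*exp(y + z))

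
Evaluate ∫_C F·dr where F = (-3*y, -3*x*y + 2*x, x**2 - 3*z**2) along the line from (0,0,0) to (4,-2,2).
-28/3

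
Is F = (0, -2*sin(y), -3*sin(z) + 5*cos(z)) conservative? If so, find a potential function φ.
Yes, F is conservative. φ = 5*sin(z) + 2*cos(y) + 3*cos(z)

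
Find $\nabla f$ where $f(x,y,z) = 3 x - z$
(3, 0, -1)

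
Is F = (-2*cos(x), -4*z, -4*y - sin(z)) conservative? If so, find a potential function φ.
Yes, F is conservative. φ = -4*y*z - 2*sin(x) + cos(z)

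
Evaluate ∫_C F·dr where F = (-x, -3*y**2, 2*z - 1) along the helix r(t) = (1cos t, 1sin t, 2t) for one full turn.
4*pi*(-1 + 4*pi)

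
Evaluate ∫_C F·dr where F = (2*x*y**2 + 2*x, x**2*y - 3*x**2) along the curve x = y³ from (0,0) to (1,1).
81/56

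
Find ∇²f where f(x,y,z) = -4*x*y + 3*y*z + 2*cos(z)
-2*cos(z)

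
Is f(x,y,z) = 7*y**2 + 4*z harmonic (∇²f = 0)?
No, ∇²f = 14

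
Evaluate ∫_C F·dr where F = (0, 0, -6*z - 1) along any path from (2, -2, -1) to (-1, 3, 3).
-28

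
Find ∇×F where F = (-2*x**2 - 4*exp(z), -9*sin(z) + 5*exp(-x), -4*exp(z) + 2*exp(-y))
(9*cos(z) - 2*exp(-y), -4*exp(z), -5*exp(-x))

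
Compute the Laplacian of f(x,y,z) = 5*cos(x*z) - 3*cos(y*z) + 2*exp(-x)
-5*x**2*cos(x*z) + 3*y**2*cos(y*z) - 5*z**2*cos(x*z) + 3*z**2*cos(y*z) + 2*exp(-x)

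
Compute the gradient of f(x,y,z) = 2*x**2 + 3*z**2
(4*x, 0, 6*z)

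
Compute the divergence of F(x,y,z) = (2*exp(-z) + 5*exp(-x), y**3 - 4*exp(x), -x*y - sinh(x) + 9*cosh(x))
3*y**2 - 5*exp(-x)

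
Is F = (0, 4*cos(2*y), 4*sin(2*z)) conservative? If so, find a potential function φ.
Yes, F is conservative. φ = 2*sin(2*y) - 2*cos(2*z)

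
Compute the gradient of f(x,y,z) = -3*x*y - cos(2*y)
(-3*y, -3*x + 2*sin(2*y), 0)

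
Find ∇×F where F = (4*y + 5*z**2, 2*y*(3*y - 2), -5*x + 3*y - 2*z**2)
(3, 10*z + 5, -4)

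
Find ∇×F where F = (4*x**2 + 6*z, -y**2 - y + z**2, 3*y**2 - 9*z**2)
(6*y - 2*z, 6, 0)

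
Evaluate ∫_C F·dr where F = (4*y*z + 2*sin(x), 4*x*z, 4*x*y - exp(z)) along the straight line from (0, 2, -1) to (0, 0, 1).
-2*sinh(1)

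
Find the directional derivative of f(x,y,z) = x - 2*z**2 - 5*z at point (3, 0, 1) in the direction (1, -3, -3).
28*sqrt(19)/19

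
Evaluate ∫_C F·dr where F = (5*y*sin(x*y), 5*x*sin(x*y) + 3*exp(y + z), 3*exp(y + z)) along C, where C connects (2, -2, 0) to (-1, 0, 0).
5*cos(4) - 2 - 3*exp(-2)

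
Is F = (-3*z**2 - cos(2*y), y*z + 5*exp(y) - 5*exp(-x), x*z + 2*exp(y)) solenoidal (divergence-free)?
No, ∇·F = x + z + 5*exp(y)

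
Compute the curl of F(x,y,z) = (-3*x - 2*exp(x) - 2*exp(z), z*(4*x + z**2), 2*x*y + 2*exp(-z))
(-2*x - 3*z**2, -2*y - 2*exp(z), 4*z)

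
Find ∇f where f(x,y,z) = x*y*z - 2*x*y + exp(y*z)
(y*(z - 2), x*z - 2*x + z*exp(y*z), y*(x + exp(y*z)))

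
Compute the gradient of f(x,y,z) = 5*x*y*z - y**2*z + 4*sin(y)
(5*y*z, 5*x*z - 2*y*z + 4*cos(y), y*(5*x - y))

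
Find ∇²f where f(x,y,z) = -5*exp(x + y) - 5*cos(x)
-10*exp(x + y) + 5*cos(x)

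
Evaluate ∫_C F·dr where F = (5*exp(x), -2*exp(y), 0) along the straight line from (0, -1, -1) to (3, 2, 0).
-2*exp(2) - 5 + 2*exp(-1) + 5*exp(3)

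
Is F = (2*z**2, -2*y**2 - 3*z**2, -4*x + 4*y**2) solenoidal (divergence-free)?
No, ∇·F = -4*y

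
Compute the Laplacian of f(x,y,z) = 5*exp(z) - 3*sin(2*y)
5*exp(z) + 12*sin(2*y)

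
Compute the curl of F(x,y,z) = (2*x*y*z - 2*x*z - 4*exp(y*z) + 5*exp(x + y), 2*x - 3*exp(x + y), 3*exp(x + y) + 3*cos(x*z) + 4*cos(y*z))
(-4*z*sin(y*z) + 3*exp(x + y), 2*x*y - 2*x - 4*y*exp(y*z) + 3*z*sin(x*z) - 3*exp(x + y), -2*x*z + 4*z*exp(y*z) - 8*exp(x + y) + 2)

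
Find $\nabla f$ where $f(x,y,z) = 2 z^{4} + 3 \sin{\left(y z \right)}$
(0, 3*z*cos(y*z), 3*y*cos(y*z) + 8*z**3)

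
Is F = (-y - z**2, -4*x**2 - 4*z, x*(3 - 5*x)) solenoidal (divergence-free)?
Yes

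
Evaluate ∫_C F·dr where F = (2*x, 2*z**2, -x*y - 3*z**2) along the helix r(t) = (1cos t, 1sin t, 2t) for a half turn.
8*pi*(-pi**2 - 2)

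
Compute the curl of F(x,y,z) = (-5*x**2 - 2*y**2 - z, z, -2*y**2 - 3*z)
(-4*y - 1, -1, 4*y)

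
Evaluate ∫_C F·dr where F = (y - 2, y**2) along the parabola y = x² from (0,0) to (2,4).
20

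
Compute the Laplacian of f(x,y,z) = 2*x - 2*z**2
-4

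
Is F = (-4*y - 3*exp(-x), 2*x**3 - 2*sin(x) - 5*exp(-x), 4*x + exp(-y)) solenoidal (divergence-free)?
No, ∇·F = 3*exp(-x)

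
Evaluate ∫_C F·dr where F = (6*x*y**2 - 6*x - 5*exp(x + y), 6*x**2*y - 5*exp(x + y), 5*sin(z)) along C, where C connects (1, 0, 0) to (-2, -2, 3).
-5*exp(-4) - 5*cos(3) + 5*E + 44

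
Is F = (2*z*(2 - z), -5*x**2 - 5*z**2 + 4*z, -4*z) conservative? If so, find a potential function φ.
No, ∇×F = (10*z - 4, 4 - 4*z, -10*x) ≠ 0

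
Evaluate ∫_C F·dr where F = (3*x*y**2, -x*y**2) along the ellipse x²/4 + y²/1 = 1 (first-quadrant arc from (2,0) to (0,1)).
-3 - pi/8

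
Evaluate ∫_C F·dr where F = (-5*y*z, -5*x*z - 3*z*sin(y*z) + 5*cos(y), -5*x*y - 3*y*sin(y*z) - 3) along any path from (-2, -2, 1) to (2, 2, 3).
-46 - 3*cos(2) + 3*cos(6) + 10*sin(2)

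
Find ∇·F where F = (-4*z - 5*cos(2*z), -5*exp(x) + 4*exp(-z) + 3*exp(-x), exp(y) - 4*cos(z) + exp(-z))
4*sin(z) - exp(-z)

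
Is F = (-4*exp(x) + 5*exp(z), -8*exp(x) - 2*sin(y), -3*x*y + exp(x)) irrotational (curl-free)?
No, ∇×F = (-3*x, 3*y - exp(x) + 5*exp(z), -8*exp(x))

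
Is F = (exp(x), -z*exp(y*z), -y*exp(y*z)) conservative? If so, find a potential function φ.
Yes, F is conservative. φ = exp(x) - exp(y*z)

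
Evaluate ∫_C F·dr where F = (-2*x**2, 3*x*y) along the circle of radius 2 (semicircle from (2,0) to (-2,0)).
80/3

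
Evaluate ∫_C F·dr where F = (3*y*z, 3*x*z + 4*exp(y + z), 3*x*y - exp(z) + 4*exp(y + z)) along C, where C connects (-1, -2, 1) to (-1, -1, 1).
1 - 4*exp(-1)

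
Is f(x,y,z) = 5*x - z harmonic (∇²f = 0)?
Yes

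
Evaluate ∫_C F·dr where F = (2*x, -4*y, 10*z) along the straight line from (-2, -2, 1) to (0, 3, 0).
-19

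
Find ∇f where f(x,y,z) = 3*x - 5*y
(3, -5, 0)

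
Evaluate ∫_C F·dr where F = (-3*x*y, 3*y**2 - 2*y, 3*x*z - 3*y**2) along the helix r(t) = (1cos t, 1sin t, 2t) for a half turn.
-24 - 3*pi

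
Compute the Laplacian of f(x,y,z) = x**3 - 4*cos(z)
6*x + 4*cos(z)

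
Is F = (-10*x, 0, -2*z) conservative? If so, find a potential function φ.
Yes, F is conservative. φ = -5*x**2 - z**2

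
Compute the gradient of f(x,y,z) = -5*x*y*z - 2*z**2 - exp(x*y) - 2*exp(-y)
(y*(-5*z - exp(x*y)), -5*x*z - x*exp(x*y) + 2*exp(-y), -5*x*y - 4*z)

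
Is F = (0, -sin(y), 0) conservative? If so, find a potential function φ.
Yes, F is conservative. φ = cos(y)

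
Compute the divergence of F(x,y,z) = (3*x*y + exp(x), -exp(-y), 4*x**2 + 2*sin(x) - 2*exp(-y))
3*y + exp(x) + exp(-y)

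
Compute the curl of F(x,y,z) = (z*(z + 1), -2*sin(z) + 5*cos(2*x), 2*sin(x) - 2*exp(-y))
(2*cos(z) + 2*exp(-y), 2*z - 2*cos(x) + 1, -10*sin(2*x))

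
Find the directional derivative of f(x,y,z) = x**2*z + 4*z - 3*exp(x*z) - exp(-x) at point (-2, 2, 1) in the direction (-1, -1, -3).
sqrt(11)*(-20*exp(2) - exp(4) - 15)*exp(-2)/11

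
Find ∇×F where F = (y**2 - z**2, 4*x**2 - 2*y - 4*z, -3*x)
(4, 3 - 2*z, 8*x - 2*y)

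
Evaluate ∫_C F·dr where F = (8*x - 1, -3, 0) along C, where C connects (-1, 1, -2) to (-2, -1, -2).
19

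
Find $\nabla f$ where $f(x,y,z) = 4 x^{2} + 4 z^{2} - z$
(8*x, 0, 8*z - 1)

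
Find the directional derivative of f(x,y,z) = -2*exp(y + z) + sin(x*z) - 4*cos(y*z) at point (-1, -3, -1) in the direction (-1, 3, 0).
sqrt(10)*(-12*exp(4)*sin(3) - 6 + exp(4)*cos(1))*exp(-4)/10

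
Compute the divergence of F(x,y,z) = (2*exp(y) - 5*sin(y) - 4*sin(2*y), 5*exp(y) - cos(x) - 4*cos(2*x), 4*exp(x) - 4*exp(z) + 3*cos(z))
5*exp(y) - 4*exp(z) - 3*sin(z)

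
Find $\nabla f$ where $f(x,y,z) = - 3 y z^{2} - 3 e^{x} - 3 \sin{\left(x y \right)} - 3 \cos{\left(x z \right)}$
(-3*y*cos(x*y) + 3*z*sin(x*z) - 3*exp(x), -3*x*cos(x*y) - 3*z**2, 3*x*sin(x*z) - 6*y*z)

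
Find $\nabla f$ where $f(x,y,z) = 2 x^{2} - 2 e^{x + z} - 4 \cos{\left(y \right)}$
(4*x - 2*exp(x + z), 4*sin(y), -2*exp(x + z))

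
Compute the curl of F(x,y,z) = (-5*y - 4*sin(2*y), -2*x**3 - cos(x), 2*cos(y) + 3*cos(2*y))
(-2*(6*cos(y) + 1)*sin(y), 0, -6*x**2 + sin(x) + 8*cos(2*y) + 5)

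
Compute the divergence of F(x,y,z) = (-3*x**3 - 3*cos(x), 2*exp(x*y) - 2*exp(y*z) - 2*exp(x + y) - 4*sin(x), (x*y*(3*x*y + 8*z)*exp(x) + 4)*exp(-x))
-9*x**2 + 8*x*y + 2*x*exp(x*y) - 2*z*exp(y*z) - 2*exp(x + y) + 3*sin(x)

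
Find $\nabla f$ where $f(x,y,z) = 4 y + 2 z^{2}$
(0, 4, 4*z)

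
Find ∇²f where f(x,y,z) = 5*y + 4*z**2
8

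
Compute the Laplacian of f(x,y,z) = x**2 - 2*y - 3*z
2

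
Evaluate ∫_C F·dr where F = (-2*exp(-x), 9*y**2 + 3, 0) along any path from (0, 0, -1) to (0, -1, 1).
-6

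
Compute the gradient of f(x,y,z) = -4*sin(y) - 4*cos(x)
(4*sin(x), -4*cos(y), 0)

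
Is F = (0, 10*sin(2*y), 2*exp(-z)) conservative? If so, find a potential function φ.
Yes, F is conservative. φ = -5*cos(2*y) - 2*exp(-z)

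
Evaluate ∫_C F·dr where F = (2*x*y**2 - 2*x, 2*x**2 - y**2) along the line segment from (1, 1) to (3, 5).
84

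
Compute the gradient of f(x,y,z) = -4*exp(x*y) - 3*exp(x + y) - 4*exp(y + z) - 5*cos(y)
(-4*y*exp(x*y) - 3*exp(x + y), -4*x*exp(x*y) - 3*exp(x + y) - 4*exp(y + z) + 5*sin(y), -4*exp(y + z))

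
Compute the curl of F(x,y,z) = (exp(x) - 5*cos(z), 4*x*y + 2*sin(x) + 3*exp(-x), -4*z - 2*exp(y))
(-2*exp(y), 5*sin(z), 4*y + 2*cos(x) - 3*exp(-x))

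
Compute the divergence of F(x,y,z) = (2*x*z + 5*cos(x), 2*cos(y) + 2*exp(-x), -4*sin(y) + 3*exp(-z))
2*z - 5*sin(x) - 2*sin(y) - 3*exp(-z)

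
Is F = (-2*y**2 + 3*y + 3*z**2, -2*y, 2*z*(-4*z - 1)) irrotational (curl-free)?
No, ∇×F = (0, 6*z, 4*y - 3)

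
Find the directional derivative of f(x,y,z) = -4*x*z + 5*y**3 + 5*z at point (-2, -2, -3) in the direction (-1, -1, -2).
-49*sqrt(6)/3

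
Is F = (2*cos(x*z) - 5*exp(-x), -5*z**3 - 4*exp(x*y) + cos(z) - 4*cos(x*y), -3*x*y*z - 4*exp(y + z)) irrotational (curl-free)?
No, ∇×F = (-3*x*z + 15*z**2 - 4*exp(y + z) + sin(z), -2*x*sin(x*z) + 3*y*z, 4*y*(-exp(x*y) + sin(x*y)))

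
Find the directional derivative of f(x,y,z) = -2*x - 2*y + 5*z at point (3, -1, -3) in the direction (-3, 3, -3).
-5*sqrt(3)/3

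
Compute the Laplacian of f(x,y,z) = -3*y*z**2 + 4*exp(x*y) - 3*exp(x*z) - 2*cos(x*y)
2*x**2*(2*exp(x*y) + cos(x*y)) - 3*x**2*exp(x*z) + 4*y**2*exp(x*y) + 2*y**2*cos(x*y) - 6*y - 3*z**2*exp(x*z)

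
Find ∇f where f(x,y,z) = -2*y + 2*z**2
(0, -2, 4*z)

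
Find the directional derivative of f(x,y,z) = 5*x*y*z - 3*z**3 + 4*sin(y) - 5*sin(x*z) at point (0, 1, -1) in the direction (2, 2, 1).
-3 + 8*cos(1)/3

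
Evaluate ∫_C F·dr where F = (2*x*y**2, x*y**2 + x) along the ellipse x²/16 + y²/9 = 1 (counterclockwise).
39*pi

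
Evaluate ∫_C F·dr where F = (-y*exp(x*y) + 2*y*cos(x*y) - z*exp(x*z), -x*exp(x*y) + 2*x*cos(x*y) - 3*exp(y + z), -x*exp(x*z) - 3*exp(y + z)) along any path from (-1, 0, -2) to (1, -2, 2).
-2 - 2*sin(2) + 2*exp(-2)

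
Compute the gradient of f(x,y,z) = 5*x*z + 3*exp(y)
(5*z, 3*exp(y), 5*x)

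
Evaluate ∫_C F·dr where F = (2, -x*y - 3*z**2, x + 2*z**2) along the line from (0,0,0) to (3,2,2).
7/3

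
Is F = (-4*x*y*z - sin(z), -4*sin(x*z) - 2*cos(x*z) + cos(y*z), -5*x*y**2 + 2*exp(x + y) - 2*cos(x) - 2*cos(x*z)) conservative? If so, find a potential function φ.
No, ∇×F = (-10*x*y - 2*x*sin(x*z) + 4*x*cos(x*z) + y*sin(y*z) + 2*exp(x + y), -4*x*y + 5*y**2 - 2*z*sin(x*z) - 2*exp(x + y) - 2*sin(x) - cos(z), 2*z*(2*x + sin(x*z) - 2*cos(x*z))) ≠ 0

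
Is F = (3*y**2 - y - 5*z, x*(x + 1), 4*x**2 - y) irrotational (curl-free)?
No, ∇×F = (-1, -8*x - 5, 2*x - 6*y + 2)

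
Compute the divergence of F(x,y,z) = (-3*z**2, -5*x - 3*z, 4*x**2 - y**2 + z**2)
2*z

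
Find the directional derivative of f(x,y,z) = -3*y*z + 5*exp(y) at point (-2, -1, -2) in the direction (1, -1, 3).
sqrt(11)*(-5 + 3*E)*exp(-1)/11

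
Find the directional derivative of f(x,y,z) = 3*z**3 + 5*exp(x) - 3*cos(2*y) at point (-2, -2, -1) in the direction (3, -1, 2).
3*sqrt(14)*(5 + 2*(sin(4) + 3)*exp(2))*exp(-2)/14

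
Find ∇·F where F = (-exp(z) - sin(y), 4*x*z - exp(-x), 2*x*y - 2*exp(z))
-2*exp(z)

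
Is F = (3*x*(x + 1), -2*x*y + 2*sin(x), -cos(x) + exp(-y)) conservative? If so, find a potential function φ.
No, ∇×F = (-exp(-y), -sin(x), -2*y + 2*cos(x)) ≠ 0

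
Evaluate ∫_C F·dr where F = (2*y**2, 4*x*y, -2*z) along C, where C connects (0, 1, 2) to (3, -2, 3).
19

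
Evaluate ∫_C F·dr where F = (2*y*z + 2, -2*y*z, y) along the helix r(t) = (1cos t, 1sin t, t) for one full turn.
pi*(1 - 2*pi)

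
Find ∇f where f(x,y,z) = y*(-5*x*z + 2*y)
(-5*y*z, -5*x*z + 4*y, -5*x*y)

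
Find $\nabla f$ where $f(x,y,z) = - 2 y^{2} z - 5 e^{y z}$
(0, z*(-4*y - 5*exp(y*z)), y*(-2*y - 5*exp(y*z)))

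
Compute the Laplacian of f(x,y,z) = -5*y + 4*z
0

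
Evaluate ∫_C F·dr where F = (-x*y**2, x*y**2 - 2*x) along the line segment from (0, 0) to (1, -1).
1/2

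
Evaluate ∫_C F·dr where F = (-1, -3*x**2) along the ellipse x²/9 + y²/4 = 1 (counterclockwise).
0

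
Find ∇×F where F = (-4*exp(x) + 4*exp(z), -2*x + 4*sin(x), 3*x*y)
(3*x, -3*y + 4*exp(z), 4*cos(x) - 2)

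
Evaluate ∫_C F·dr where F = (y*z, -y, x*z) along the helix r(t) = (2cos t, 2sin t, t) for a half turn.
-pi**2 - 4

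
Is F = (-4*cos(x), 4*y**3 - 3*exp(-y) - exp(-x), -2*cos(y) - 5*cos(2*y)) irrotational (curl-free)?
No, ∇×F = (2*(10*cos(y) + 1)*sin(y), 0, exp(-x))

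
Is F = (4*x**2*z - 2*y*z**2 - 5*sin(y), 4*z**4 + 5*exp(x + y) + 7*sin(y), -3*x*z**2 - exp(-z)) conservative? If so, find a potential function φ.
No, ∇×F = (-16*z**3, 4*x**2 - 4*y*z + 3*z**2, 2*z**2 + 5*exp(x + y) + 5*cos(y)) ≠ 0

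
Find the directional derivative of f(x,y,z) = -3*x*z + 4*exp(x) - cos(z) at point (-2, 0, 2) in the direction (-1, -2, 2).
-4*exp(-2)/3 + 2*sin(2)/3 + 6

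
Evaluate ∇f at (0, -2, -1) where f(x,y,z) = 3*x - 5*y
(3, -5, 0)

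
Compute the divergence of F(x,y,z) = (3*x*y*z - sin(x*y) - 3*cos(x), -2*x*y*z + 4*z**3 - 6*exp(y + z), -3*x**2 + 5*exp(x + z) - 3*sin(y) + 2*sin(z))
-2*x*z + 3*y*z - y*cos(x*y) + 5*exp(x + z) - 6*exp(y + z) + 3*sin(x) + 2*cos(z)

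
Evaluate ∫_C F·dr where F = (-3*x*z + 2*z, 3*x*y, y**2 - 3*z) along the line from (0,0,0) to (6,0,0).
0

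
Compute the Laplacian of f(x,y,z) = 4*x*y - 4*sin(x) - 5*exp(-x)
4*sin(x) - 5*exp(-x)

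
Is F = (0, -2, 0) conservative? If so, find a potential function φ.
Yes, F is conservative. φ = -2*y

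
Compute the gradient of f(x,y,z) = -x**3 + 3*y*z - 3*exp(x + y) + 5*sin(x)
(-3*x**2 - 3*exp(x + y) + 5*cos(x), 3*z - 3*exp(x + y), 3*y)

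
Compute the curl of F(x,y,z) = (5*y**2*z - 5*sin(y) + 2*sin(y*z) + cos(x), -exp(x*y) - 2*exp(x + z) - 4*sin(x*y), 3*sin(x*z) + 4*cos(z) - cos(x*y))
(x*sin(x*y) + 2*exp(x + z), 5*y**2 - y*sin(x*y) + 2*y*cos(y*z) - 3*z*cos(x*z), -10*y*z - y*exp(x*y) - 4*y*cos(x*y) - 2*z*cos(y*z) - 2*exp(x + z) + 5*cos(y))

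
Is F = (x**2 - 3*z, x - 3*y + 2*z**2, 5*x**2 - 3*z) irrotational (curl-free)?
No, ∇×F = (-4*z, -10*x - 3, 1)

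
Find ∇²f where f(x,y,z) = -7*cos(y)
7*cos(y)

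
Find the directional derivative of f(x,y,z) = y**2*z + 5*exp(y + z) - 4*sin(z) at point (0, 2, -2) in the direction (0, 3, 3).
sqrt(2)*(3 - 2*cos(2))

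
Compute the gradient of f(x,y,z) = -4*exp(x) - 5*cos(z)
(-4*exp(x), 0, 5*sin(z))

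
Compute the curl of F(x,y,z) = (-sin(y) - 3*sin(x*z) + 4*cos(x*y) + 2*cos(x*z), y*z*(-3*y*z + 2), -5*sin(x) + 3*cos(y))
(6*y**2*z - 2*y - 3*sin(y), -2*x*sin(x*z) - 3*x*cos(x*z) + 5*cos(x), 4*x*sin(x*y) + cos(y))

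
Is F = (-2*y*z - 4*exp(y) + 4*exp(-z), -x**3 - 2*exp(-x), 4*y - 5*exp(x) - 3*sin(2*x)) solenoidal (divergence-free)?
Yes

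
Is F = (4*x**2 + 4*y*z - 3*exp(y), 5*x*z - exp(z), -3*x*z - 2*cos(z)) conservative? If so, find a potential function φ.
No, ∇×F = (-5*x + exp(z), 4*y + 3*z, z + 3*exp(y)) ≠ 0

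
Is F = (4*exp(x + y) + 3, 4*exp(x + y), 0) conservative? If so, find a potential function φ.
Yes, F is conservative. φ = 3*x + 4*exp(x + y)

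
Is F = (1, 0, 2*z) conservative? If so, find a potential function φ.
Yes, F is conservative. φ = x + z**2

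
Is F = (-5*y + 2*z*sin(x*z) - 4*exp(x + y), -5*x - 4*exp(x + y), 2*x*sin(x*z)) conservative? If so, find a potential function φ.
Yes, F is conservative. φ = -5*x*y - 4*exp(x + y) - 2*cos(x*z)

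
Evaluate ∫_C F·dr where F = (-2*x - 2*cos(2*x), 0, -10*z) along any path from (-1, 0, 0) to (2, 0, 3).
-48 - sin(2) - sin(4)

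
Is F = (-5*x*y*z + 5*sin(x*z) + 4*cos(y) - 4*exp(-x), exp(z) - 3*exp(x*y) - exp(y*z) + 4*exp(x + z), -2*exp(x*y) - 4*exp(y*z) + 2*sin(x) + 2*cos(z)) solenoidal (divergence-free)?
No, ∇·F = -3*x*exp(x*y) - 5*y*z - 4*y*exp(y*z) - z*exp(y*z) + 5*z*cos(x*z) - 2*sin(z) + 4*exp(-x)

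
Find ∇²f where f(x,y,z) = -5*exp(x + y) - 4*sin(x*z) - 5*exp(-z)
4*x**2*sin(x*z) + 4*z**2*sin(x*z) - 10*exp(x + y) - 5*exp(-z)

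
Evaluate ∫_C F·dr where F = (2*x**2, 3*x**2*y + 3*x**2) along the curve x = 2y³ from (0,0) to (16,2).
70016/21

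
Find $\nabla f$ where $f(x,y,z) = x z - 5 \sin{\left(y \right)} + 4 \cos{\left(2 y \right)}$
(z, -(16*sin(y) + 5)*cos(y), x)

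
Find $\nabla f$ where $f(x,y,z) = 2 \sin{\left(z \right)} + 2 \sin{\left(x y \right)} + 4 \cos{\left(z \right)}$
(2*y*cos(x*y), 2*x*cos(x*y), -4*sin(z) + 2*cos(z))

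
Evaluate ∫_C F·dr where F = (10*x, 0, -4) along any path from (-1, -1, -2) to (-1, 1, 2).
-16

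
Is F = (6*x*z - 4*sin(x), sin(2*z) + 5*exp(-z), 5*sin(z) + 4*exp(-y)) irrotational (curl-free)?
No, ∇×F = (-2*cos(2*z) + 5*exp(-z) - 4*exp(-y), 6*x, 0)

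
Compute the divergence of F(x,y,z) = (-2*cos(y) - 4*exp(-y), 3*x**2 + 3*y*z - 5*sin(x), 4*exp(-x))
3*z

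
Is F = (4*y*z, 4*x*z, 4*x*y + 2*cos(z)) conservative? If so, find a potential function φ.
Yes, F is conservative. φ = 4*x*y*z + 2*sin(z)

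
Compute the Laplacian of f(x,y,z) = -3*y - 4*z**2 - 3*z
-8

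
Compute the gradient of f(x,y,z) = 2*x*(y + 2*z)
(2*y + 4*z, 2*x, 4*x)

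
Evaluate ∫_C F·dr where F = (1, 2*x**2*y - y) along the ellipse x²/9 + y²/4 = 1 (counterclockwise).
0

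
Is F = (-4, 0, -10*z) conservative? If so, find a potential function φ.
Yes, F is conservative. φ = -4*x - 5*z**2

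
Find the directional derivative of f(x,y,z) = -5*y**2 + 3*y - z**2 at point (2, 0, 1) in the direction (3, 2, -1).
4*sqrt(14)/7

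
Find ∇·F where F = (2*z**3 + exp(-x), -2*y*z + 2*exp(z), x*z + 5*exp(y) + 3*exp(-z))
x - 2*z - 3*exp(-z) - exp(-x)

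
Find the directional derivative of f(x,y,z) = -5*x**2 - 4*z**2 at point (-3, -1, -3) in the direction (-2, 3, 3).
6*sqrt(22)/11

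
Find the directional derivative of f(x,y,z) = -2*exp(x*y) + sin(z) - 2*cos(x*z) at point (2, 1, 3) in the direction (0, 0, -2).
-cos(3) - 4*sin(6)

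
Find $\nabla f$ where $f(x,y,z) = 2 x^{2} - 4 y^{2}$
(4*x, -8*y, 0)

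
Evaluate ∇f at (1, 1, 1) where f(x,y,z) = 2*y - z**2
(0, 2, -2)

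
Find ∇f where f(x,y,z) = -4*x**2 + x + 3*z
(1 - 8*x, 0, 3)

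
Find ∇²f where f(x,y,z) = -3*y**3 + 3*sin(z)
-18*y - 3*sin(z)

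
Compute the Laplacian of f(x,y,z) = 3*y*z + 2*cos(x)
-2*cos(x)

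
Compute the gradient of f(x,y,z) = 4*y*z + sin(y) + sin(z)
(0, 4*z + cos(y), 4*y + cos(z))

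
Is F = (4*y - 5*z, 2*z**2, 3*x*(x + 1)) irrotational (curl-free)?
No, ∇×F = (-4*z, -6*x - 8, -4)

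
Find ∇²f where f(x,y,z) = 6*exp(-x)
6*exp(-x)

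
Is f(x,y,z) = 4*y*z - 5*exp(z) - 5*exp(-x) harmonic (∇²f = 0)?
No, ∇²f = -5*exp(z) - 5*exp(-x)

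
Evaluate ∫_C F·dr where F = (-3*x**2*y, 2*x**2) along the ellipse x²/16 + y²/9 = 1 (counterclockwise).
144*pi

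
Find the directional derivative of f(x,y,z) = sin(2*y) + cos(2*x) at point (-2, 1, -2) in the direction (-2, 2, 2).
2*sqrt(3)*(cos(2) - sin(4))/3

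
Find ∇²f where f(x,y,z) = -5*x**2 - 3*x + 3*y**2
-4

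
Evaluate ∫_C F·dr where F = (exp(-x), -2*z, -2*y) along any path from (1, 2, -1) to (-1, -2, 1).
-2*sinh(1)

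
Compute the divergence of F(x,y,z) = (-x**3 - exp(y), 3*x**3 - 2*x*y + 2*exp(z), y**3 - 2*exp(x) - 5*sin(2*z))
-3*x**2 - 2*x - 10*cos(2*z)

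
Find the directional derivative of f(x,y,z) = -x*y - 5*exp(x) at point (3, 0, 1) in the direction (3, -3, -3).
sqrt(3)*(3 - 5*exp(3))/3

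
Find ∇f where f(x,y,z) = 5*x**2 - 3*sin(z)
(10*x, 0, -3*cos(z))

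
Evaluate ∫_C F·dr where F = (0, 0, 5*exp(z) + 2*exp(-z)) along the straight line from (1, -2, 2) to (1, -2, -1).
(-5*exp(4) - 2*exp(3) + 2 + 5*E)*exp(-2)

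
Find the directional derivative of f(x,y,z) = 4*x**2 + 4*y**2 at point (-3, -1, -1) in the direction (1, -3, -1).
0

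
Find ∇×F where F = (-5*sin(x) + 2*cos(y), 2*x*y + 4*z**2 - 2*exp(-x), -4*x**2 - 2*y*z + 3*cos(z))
(-10*z, 8*x, 2*y + 2*sin(y) + 2*exp(-x))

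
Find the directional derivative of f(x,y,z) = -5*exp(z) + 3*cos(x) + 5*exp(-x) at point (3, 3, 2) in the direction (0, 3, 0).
0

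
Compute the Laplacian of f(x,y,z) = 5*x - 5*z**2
-10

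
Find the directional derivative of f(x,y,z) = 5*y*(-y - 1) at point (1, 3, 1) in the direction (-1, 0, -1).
0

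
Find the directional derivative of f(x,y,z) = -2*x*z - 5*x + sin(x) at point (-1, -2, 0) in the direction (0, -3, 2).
4*sqrt(13)/13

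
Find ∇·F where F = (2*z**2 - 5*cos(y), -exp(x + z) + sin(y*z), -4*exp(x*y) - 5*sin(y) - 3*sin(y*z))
(-3*y + z)*cos(y*z)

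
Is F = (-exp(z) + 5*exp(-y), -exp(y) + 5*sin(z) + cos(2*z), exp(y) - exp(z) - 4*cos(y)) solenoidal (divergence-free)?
No, ∇·F = -exp(y) - exp(z)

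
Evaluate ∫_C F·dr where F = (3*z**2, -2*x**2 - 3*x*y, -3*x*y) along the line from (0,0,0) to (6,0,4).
96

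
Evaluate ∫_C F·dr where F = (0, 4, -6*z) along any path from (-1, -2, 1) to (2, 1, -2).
3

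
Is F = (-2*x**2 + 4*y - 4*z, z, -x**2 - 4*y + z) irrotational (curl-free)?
No, ∇×F = (-5, 2*x - 4, -4)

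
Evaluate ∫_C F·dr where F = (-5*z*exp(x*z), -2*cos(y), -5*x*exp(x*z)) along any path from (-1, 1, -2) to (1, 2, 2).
-2*sin(2) + 2*sin(1)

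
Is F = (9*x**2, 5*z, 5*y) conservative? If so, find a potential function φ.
Yes, F is conservative. φ = 3*x**3 + 5*y*z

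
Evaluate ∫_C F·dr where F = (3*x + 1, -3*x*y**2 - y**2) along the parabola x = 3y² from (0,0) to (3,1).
431/30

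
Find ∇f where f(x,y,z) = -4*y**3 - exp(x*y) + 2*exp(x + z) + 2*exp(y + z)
(-y*exp(x*y) + 2*exp(x + z), -x*exp(x*y) - 12*y**2 + 2*exp(y + z), 2*exp(x + z) + 2*exp(y + z))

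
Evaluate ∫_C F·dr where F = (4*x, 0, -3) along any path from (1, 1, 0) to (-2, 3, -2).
12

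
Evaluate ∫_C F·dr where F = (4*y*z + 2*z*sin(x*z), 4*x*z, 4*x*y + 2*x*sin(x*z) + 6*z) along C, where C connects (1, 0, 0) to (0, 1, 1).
3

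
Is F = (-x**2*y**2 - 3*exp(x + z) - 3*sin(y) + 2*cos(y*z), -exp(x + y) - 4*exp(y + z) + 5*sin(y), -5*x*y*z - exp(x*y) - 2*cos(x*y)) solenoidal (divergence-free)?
No, ∇·F = -2*x*y**2 - 5*x*y - exp(x + y) - 3*exp(x + z) - 4*exp(y + z) + 5*cos(y)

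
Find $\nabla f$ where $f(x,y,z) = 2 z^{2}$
(0, 0, 4*z)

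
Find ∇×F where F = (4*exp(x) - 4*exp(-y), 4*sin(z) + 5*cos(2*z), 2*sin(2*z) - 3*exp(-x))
(4*(5*sin(z) - 1)*cos(z), -3*exp(-x), -4*exp(-y))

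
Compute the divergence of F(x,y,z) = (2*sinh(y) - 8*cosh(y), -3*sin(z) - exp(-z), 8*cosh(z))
8*sinh(z)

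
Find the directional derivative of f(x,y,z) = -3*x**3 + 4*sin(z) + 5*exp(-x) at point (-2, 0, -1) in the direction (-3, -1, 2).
sqrt(14)*(8*cos(1) + 108 + 15*exp(2))/14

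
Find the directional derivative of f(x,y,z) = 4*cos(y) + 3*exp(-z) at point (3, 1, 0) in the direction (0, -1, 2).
2*sqrt(5)*(-3 + 2*sin(1))/5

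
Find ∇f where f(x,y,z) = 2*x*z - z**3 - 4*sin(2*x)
(2*z - 8*cos(2*x), 0, 2*x - 3*z**2)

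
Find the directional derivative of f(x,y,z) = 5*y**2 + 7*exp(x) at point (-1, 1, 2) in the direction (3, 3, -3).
sqrt(3)*(7 + 10*E)*exp(-1)/3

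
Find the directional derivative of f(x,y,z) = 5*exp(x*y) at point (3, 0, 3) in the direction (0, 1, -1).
15*sqrt(2)/2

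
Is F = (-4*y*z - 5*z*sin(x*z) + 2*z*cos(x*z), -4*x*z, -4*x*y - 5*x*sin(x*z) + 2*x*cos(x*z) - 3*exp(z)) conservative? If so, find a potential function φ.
Yes, F is conservative. φ = -4*x*y*z - 3*exp(z) + 2*sin(x*z) + 5*cos(x*z)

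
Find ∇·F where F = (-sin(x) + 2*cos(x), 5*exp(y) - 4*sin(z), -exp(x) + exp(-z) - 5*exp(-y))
5*exp(y) - 2*sin(x) - cos(x) - exp(-z)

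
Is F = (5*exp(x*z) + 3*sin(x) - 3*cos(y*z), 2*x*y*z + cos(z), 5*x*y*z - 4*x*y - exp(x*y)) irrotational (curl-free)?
No, ∇×F = (-2*x*y + 5*x*z - x*exp(x*y) - 4*x + sin(z), 5*x*exp(x*z) - 5*y*z + y*exp(x*y) + 3*y*sin(y*z) + 4*y, z*(2*y - 3*sin(y*z)))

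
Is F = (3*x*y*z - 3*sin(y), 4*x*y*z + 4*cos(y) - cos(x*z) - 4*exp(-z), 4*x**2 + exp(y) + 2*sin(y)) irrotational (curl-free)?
No, ∇×F = (-4*x*y - x*sin(x*z) + exp(y) + 2*cos(y) - 4*exp(-z), x*(3*y - 8), -3*x*z + 4*y*z + z*sin(x*z) + 3*cos(y))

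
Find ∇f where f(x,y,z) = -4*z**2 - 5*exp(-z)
(0, 0, -8*z + 5*exp(-z))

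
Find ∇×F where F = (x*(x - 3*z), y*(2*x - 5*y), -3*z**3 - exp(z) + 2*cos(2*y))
(-4*sin(2*y), -3*x, 2*y)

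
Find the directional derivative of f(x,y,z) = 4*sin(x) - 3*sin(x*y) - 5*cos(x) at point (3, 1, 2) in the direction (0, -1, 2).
9*sqrt(5)*cos(3)/5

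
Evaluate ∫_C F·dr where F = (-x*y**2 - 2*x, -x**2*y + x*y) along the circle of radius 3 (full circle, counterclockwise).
0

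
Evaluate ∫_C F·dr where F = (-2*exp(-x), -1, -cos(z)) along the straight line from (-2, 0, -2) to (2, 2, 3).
-2*exp(2) - 2 - sin(2) - sin(3) + 2*exp(-2)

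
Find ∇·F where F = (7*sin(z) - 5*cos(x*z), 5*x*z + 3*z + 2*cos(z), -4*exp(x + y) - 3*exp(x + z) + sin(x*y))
5*z*sin(x*z) - 3*exp(x + z)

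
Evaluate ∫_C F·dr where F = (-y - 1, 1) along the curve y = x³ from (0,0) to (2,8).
2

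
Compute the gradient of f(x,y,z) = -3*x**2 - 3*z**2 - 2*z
(-6*x, 0, -6*z - 2)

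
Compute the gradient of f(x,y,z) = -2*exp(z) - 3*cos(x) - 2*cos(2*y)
(3*sin(x), 4*sin(2*y), -2*exp(z))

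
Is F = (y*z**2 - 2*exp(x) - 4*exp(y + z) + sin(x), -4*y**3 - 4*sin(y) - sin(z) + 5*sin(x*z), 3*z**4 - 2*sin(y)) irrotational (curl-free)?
No, ∇×F = (-5*x*cos(x*z) - 2*cos(y) + cos(z), 2*y*z - 4*exp(y + z), -z**2 + 5*z*cos(x*z) + 4*exp(y + z))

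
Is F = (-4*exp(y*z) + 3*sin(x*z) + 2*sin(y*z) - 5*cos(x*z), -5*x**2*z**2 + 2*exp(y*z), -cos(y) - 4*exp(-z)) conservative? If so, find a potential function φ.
No, ∇×F = (10*x**2*z - 2*y*exp(y*z) + sin(y), 5*x*sin(x*z) + 3*x*cos(x*z) - 4*y*exp(y*z) + 2*y*cos(y*z), 2*z*(-5*x*z + 2*exp(y*z) - cos(y*z))) ≠ 0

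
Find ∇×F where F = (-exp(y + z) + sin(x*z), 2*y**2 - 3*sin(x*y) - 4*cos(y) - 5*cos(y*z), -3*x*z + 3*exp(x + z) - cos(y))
(-5*y*sin(y*z) + sin(y), x*cos(x*z) + 3*z - 3*exp(x + z) - exp(y + z), -3*y*cos(x*y) + exp(y + z))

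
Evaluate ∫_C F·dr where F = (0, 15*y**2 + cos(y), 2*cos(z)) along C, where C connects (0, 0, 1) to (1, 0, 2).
-2*sin(1) + 2*sin(2)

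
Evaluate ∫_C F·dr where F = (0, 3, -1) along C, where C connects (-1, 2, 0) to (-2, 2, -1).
1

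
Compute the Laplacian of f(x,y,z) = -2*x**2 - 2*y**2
-8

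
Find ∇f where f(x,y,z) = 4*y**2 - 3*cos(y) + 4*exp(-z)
(0, 8*y + 3*sin(y), -4*exp(-z))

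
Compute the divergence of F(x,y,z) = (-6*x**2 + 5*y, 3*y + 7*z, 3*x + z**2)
-12*x + 2*z + 3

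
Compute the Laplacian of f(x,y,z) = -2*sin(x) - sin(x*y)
x**2*sin(x*y) + y**2*sin(x*y) + 2*sin(x)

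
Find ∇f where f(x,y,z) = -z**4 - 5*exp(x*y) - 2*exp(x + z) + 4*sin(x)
(-5*y*exp(x*y) - 2*exp(x + z) + 4*cos(x), -5*x*exp(x*y), -4*z**3 - 2*exp(x + z))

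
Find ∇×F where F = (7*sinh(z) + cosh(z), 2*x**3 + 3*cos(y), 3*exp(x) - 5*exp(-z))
(0, -3*exp(x) + sinh(z) + 7*cosh(z), 6*x**2)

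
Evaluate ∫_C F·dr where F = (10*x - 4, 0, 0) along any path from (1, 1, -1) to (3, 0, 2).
32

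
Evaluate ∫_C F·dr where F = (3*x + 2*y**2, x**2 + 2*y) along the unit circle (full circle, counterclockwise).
0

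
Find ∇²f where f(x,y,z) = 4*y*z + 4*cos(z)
-4*cos(z)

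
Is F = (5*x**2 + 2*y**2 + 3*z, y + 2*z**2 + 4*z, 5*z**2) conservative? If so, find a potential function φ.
No, ∇×F = (-4*z - 4, 3, -4*y) ≠ 0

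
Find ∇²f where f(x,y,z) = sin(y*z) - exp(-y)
((-y**2 - z**2)*exp(y)*sin(y*z) - 1)*exp(-y)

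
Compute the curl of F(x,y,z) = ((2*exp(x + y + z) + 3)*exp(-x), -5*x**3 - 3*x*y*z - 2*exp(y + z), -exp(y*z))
(3*x*y - z*exp(y*z) + 2*exp(y + z), 2*exp(y + z), -15*x**2 - 3*y*z - 2*exp(y + z))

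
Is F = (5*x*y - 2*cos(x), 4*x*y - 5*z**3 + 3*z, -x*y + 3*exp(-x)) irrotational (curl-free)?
No, ∇×F = (-x + 15*z**2 - 3, y + 3*exp(-x), -5*x + 4*y)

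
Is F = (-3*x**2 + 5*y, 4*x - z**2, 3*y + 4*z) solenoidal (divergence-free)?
No, ∇·F = 4 - 6*x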